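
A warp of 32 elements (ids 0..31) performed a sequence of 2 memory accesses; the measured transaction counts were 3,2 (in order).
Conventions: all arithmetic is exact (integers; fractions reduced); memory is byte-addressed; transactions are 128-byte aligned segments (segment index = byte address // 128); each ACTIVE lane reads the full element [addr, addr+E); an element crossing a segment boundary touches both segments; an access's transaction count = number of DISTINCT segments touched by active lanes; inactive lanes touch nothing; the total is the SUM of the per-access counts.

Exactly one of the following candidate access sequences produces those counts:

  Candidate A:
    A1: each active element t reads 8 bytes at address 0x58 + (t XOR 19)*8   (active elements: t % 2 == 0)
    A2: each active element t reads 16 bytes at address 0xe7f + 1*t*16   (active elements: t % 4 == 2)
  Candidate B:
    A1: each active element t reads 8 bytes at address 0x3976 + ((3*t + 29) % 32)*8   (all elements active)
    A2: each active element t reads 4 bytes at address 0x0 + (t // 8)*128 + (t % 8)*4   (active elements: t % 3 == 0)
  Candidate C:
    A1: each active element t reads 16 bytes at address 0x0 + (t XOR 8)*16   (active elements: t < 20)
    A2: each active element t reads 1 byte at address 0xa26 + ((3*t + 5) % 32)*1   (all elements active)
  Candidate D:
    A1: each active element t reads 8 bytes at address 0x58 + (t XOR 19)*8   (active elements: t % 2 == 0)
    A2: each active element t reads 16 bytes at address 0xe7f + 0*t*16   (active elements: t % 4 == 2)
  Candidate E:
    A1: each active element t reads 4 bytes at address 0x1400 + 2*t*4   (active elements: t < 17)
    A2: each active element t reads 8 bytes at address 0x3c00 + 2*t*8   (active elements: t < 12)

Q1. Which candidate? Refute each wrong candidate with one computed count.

A: A2 gives 4 transactions, not 2
B: A2 gives 4 transactions, not 2
C: A2 gives 1 transaction, not 2
E: A1 gives 2 transactions, not 3
D: all counts match (3,2)

Answer: D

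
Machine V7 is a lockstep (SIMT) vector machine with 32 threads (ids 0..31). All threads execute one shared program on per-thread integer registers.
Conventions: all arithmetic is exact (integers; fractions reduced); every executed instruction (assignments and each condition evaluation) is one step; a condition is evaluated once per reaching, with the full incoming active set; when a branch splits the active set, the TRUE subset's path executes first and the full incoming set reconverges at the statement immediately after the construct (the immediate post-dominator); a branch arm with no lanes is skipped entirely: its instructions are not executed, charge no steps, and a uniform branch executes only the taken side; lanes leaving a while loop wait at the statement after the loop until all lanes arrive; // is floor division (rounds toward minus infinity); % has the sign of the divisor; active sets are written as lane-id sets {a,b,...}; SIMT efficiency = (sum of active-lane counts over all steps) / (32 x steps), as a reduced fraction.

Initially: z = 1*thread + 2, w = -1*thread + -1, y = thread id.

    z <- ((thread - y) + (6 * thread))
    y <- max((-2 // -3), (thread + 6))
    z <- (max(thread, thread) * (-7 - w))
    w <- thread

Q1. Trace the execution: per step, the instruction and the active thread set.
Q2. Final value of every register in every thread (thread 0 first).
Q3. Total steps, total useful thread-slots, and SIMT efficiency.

step 0: z <- ((thread - y) + (6 * thread)) {0,1,2,3,4,5,6,7,8,9,10,11,12,13,14,15,16,17,18,19,20,21,22,23,24,25,26,27,28,29,30,31}
step 1: y <- max((-2 // -3), (thread + 6)) {0,1,2,3,4,5,6,7,8,9,10,11,12,13,14,15,16,17,18,19,20,21,22,23,24,25,26,27,28,29,30,31}
step 2: z <- (max(thread, thread) * (-7 - w)) {0,1,2,3,4,5,6,7,8,9,10,11,12,13,14,15,16,17,18,19,20,21,22,23,24,25,26,27,28,29,30,31}
step 3: w <- thread                  {0,1,2,3,4,5,6,7,8,9,10,11,12,13,14,15,16,17,18,19,20,21,22,23,24,25,26,27,28,29,30,31}

Answer: 4 steps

z: 0,-5,-8,-9,-8,-5,0,7,16,27,40,55,72,91,112,135,160,187,216,247,280,315,352,391,432,475,520,567,616,667,720,775
w: 0,1,2,3,4,5,6,7,8,9,10,11,12,13,14,15,16,17,18,19,20,21,22,23,24,25,26,27,28,29,30,31
y: 6,7,8,9,10,11,12,13,14,15,16,17,18,19,20,21,22,23,24,25,26,27,28,29,30,31,32,33,34,35,36,37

steps = 4; useful = 128; efficiency = 128/128 = 1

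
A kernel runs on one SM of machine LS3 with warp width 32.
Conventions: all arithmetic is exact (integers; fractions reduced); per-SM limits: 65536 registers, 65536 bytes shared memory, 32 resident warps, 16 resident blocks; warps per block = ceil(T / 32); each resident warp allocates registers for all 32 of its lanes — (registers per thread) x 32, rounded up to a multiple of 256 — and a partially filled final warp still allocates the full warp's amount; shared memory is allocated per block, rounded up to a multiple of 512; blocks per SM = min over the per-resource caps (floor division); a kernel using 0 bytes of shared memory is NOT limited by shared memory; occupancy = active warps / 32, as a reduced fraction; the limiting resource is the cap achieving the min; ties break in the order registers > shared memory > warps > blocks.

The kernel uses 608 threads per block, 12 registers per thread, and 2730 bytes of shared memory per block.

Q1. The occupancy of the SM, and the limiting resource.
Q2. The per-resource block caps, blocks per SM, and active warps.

Answer: occupancy 19/32, limited by warps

registers: 6 blocks
shared memory: 21 blocks
warps: 1 block
blocks: 16 blocks

Answer: 1 block, 19 active warps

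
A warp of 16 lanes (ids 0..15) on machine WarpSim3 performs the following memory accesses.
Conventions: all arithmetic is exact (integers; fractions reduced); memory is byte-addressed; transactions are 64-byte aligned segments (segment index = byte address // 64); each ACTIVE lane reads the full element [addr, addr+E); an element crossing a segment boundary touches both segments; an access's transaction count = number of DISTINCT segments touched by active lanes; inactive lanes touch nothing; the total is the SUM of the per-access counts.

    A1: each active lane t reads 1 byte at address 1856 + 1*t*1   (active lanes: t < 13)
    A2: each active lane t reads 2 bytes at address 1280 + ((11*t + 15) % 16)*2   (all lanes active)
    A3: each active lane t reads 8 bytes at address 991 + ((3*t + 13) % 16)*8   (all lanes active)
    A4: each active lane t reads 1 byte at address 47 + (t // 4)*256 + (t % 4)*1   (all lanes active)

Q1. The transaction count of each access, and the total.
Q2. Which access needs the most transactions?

A1: 1 transaction
A2: 1 transaction
A3: 3 transactions
A4: 4 transactions

Answer: 1,1,3,4; total 9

Answer: A4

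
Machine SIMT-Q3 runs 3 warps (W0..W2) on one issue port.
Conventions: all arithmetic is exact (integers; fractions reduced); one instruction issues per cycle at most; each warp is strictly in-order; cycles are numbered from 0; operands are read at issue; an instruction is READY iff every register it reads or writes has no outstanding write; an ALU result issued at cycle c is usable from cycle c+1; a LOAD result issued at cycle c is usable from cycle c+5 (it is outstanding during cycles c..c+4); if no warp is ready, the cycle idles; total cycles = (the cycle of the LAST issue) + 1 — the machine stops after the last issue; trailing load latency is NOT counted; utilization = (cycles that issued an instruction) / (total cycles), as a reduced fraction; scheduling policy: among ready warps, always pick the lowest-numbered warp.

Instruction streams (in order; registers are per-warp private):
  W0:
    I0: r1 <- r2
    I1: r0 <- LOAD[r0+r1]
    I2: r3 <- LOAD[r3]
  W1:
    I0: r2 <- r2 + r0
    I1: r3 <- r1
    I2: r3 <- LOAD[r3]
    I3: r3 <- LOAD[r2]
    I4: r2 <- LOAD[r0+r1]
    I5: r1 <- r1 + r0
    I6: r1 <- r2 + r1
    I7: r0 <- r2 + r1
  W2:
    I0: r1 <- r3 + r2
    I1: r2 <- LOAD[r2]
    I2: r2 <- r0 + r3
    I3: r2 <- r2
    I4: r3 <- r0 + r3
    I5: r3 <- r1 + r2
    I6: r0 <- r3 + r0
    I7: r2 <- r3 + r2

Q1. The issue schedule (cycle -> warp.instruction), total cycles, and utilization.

cycle 0: W0.I0
cycle 1: W0.I1
cycle 2: W0.I2
cycle 3: W1.I0
cycle 4: W1.I1
cycle 5: W1.I2
cycle 6: W2.I0
cycle 7: W2.I1
cycle 8: idle
cycle 9: idle
cycle 10: W1.I3
cycle 11: W1.I4
cycle 12: W1.I5
cycle 13: W2.I2
cycle 14: W2.I3
cycle 15: W2.I4
cycle 16: W1.I6
cycle 17: W1.I7
cycle 18: W2.I5
cycle 19: W2.I6
cycle 20: W2.I7

Answer: 21 cycles, utilization 19/21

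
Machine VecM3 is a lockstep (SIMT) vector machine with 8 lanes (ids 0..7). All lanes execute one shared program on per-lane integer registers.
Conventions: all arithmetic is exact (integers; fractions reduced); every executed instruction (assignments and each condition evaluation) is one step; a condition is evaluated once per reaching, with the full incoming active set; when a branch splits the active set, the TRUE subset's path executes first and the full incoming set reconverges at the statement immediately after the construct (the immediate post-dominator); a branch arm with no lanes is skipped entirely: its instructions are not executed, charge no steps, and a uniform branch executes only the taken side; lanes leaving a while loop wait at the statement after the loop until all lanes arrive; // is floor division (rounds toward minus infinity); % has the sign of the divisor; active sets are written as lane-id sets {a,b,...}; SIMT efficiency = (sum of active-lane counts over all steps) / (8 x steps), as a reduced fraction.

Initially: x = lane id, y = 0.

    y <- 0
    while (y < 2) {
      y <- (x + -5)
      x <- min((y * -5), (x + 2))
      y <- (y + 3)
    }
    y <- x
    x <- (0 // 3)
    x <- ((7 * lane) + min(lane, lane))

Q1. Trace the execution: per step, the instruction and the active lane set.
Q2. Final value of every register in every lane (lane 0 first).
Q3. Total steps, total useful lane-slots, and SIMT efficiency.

step 0: y <- 0                       {0,1,2,3,4,5,6,7}
step 1: eval (y < 2)                 {0,1,2,3,4,5,6,7}
step 2: y <- (x + -5)                {0,1,2,3,4,5,6,7}
step 3: x <- min((y * -5), (x + 2))  {0,1,2,3,4,5,6,7}
step 4: y <- (y + 3)                 {0,1,2,3,4,5,6,7}
step 5: eval (y < 2)                 {0,1,2,3,4,5,6,7}
step 6: y <- (x + -5)                {0,1,2,3}
step 7: x <- min((y * -5), (x + 2))  {0,1,2,3}
step 8: y <- (y + 3)                 {0,1,2,3}
step 9: eval (y < 2)                 {0,1,2,3}
step 10: y <- (x + -5)                {0,1}
step 11: x <- min((y * -5), (x + 2))  {0,1}
step 12: y <- (y + 3)                 {0,1}
step 13: eval (y < 2)                 {0,1}
step 14: y <- x                       {0,1,2,3,4,5,6,7}
step 15: x <- (0 // 3)                {0,1,2,3,4,5,6,7}
step 16: x <- ((7 * lane) + min(lane, lane)) {0,1,2,3,4,5,6,7}

Answer: 17 steps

x: 0,8,16,24,32,40,48,56
y: 5,0,5,0,5,0,-5,-10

steps = 17; useful = 96; efficiency = 96/136 = 12/17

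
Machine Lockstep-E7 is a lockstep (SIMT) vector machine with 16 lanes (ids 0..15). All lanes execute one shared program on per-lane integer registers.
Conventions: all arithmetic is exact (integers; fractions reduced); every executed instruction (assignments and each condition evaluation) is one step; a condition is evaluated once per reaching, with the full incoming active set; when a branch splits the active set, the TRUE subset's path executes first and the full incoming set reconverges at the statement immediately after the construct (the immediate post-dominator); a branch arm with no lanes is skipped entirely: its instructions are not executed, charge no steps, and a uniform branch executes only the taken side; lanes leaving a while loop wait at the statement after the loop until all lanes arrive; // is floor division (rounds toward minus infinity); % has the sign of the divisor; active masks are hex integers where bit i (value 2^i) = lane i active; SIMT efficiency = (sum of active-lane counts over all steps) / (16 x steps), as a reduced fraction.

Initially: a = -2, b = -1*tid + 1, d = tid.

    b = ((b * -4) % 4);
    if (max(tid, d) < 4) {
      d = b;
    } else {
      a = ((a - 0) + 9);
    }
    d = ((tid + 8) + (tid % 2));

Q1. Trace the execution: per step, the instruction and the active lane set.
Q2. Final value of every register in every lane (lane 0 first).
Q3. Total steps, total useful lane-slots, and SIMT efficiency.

step 0: b <- ((b * -4) % 4)          0xffff
step 1: eval (max(tid, d) < 4)       0xffff
step 2: d <- b                       0x000f
step 3: a <- ((a - 0) + 9)           0xfff0
step 4: d <- ((tid + 8) + (tid % 2)) 0xffff

Answer: 5 steps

a: -2,-2,-2,-2,7,7,7,7,7,7,7,7,7,7,7,7
b: 0,0,0,0,0,0,0,0,0,0,0,0,0,0,0,0
d: 8,10,10,12,12,14,14,16,16,18,18,20,20,22,22,24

steps = 5; useful = 64; efficiency = 64/80 = 4/5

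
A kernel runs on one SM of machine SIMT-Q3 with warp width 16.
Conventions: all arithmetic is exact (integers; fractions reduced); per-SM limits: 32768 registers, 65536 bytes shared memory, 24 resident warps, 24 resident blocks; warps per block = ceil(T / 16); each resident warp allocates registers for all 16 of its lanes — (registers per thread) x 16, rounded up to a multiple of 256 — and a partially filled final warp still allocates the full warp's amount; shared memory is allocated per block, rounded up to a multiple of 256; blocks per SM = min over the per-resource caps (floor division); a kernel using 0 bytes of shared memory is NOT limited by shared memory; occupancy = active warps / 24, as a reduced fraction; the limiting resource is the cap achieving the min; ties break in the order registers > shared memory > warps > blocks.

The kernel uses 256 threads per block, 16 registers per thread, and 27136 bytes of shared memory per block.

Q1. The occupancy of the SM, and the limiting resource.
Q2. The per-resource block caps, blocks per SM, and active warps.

Answer: occupancy 2/3, limited by warps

registers: 8 blocks
shared memory: 2 blocks
warps: 1 block
blocks: 24 blocks

Answer: 1 block, 16 active warps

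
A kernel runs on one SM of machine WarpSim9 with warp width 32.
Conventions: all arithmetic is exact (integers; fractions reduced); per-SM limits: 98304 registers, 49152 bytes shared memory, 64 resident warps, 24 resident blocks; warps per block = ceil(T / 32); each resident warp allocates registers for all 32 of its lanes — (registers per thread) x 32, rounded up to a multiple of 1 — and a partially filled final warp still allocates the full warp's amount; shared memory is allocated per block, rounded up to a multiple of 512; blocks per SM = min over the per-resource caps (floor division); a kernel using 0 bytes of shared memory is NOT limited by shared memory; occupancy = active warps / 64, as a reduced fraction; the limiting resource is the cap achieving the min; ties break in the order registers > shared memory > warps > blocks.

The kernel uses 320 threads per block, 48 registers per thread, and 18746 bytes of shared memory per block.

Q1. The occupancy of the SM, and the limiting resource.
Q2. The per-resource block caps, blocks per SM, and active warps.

Answer: occupancy 5/16, limited by shared memory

registers: 6 blocks
shared memory: 2 blocks
warps: 6 blocks
blocks: 24 blocks

Answer: 2 blocks, 20 active warps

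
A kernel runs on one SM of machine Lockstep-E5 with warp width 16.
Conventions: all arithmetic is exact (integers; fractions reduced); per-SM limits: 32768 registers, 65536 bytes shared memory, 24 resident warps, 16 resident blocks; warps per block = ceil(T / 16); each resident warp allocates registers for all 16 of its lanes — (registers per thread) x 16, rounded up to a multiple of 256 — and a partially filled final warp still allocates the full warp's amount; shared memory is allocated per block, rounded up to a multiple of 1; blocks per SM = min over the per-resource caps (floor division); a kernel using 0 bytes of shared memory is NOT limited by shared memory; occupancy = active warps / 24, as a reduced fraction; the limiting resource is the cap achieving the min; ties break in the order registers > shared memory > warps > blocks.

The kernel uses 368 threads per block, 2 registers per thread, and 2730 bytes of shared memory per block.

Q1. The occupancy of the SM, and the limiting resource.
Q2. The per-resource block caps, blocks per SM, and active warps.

Answer: occupancy 23/24, limited by warps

registers: 5 blocks
shared memory: 24 blocks
warps: 1 block
blocks: 16 blocks

Answer: 1 block, 23 active warps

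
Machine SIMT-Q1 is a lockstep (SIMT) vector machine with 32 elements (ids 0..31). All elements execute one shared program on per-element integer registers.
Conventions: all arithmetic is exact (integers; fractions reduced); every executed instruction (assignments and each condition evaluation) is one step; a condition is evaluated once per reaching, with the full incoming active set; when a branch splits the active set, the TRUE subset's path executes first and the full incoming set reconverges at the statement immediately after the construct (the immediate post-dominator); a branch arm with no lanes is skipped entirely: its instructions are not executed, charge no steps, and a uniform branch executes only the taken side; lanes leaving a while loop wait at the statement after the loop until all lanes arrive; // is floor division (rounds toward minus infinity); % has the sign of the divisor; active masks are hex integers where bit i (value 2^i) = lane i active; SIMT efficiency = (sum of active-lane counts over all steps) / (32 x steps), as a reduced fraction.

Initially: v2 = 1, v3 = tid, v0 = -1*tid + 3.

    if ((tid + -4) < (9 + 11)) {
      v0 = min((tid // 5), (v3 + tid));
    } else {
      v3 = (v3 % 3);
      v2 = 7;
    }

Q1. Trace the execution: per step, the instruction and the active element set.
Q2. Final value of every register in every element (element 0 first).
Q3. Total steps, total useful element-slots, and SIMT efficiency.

step 0: eval ((tid + -4) < (9 + 11)) 0xffffffff
step 1: v0 <- min((tid // 5), (v3 + tid)) 0x00ffffff
step 2: v3 <- (v3 % 3)               0xff000000
step 3: v2 <- 7                      0xff000000

Answer: 4 steps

v2: 1,1,1,1,1,1,1,1,1,1,1,1,1,1,1,1,1,1,1,1,1,1,1,1,7,7,7,7,7,7,7,7
v3: 0,1,2,3,4,5,6,7,8,9,10,11,12,13,14,15,16,17,18,19,20,21,22,23,0,1,2,0,1,2,0,1
v0: 0,0,0,0,0,1,1,1,1,1,2,2,2,2,2,3,3,3,3,3,4,4,4,4,-21,-22,-23,-24,-25,-26,-27,-28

steps = 4; useful = 72; efficiency = 72/128 = 9/16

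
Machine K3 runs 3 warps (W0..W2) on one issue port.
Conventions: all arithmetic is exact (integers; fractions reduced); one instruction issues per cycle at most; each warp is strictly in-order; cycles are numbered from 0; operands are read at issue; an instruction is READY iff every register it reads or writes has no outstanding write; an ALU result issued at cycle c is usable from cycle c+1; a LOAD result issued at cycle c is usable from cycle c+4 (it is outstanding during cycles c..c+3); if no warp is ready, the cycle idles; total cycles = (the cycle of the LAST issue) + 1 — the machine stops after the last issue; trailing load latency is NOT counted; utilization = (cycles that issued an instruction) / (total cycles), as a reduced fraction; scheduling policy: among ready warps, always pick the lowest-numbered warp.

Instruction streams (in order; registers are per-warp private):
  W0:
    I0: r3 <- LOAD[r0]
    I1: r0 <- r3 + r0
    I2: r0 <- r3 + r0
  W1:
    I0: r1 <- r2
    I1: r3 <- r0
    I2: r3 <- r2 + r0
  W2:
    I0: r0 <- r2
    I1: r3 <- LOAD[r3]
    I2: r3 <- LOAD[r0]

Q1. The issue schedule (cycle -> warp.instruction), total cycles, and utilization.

cycle 0: W0.I0
cycle 1: W1.I0
cycle 2: W1.I1
cycle 3: W1.I2
cycle 4: W0.I1
cycle 5: W0.I2
cycle 6: W2.I0
cycle 7: W2.I1
cycle 8: idle
cycle 9: idle
cycle 10: idle
cycle 11: W2.I2

Answer: 12 cycles, utilization 3/4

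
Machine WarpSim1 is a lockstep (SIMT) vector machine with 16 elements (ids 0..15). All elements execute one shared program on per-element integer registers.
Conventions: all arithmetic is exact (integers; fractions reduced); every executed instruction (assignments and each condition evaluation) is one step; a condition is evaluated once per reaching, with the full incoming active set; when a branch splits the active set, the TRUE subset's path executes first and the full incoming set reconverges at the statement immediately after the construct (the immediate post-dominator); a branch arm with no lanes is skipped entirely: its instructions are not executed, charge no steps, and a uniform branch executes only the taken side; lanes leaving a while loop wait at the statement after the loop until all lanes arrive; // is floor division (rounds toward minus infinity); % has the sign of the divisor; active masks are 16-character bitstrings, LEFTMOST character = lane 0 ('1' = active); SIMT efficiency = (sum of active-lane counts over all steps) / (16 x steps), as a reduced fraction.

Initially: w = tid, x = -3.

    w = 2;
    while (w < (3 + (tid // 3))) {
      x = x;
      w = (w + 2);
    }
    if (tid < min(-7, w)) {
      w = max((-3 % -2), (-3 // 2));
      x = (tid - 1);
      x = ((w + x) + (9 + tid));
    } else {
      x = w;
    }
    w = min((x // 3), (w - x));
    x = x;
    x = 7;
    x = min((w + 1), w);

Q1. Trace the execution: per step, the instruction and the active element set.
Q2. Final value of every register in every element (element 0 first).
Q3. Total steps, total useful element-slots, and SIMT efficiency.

step 0: w <- 2                       1111111111111111
step 1: eval (w < (3 + (tid // 3)))  1111111111111111
step 2: x <- x                       1111111111111111
step 3: w <- (w + 2)                 1111111111111111
step 4: eval (w < (3 + (tid // 3)))  1111111111111111
step 5: x <- x                       0000001111111111
step 6: w <- (w + 2)                 0000001111111111
step 7: eval (w < (3 + (tid // 3)))  0000001111111111
step 8: x <- x                       0000000000001111
step 9: w <- (w + 2)                 0000000000001111
step 10: eval (w < (3 + (tid // 3)))  0000000000001111
step 11: eval (tid < min(-7, w))      1111111111111111
step 12: x <- w                       1111111111111111
step 13: w <- min((x // 3), (w - x))  1111111111111111
step 14: x <- x                       1111111111111111
step 15: x <- 7                       1111111111111111
step 16: x <- min((w + 1), w)         1111111111111111

Answer: 17 steps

w: 0,0,0,0,0,0,0,0,0,0,0,0,0,0,0,0
x: 0,0,0,0,0,0,0,0,0,0,0,0,0,0,0,0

steps = 17; useful = 218; efficiency = 218/272 = 109/136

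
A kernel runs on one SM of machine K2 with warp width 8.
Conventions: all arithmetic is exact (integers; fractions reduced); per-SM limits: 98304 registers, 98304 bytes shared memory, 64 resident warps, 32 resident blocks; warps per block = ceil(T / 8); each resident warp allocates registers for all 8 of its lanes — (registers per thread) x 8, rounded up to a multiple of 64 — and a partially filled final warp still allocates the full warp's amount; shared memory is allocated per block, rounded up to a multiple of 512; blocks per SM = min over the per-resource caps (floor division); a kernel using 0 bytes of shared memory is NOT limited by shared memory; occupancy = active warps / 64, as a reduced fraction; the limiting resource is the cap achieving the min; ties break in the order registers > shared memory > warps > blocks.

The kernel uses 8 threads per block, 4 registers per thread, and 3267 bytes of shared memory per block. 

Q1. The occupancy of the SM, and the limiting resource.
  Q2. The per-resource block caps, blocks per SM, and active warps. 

Answer: occupancy 27/64, limited by shared memory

registers: 1536 blocks
shared memory: 27 blocks
warps: 64 blocks
blocks: 32 blocks

Answer: 27 blocks, 27 active warps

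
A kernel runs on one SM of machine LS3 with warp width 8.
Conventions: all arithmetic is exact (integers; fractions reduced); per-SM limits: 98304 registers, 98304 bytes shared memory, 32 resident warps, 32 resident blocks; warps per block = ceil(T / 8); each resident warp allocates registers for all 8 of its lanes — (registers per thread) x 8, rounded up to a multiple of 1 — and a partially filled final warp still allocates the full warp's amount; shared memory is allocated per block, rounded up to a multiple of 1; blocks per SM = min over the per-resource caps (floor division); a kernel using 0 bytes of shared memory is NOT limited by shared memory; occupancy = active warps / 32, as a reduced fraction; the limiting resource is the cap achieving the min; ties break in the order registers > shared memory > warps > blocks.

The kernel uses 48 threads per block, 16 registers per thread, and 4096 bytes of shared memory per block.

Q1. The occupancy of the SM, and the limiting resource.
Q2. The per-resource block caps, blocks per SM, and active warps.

Answer: occupancy 15/16, limited by warps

registers: 128 blocks
shared memory: 24 blocks
warps: 5 blocks
blocks: 32 blocks

Answer: 5 blocks, 30 active warps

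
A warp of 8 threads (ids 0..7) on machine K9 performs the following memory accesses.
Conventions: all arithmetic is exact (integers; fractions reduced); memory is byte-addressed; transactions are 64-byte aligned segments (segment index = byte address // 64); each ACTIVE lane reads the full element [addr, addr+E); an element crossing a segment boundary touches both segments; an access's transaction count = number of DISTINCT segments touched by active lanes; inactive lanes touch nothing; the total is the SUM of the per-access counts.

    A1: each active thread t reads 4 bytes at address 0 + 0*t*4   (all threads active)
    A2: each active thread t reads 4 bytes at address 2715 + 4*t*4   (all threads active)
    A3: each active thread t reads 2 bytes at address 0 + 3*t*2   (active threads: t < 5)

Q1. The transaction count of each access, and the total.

A1: 1 transaction
A2: 3 transactions
A3: 1 transaction

Answer: 1,3,1; total 5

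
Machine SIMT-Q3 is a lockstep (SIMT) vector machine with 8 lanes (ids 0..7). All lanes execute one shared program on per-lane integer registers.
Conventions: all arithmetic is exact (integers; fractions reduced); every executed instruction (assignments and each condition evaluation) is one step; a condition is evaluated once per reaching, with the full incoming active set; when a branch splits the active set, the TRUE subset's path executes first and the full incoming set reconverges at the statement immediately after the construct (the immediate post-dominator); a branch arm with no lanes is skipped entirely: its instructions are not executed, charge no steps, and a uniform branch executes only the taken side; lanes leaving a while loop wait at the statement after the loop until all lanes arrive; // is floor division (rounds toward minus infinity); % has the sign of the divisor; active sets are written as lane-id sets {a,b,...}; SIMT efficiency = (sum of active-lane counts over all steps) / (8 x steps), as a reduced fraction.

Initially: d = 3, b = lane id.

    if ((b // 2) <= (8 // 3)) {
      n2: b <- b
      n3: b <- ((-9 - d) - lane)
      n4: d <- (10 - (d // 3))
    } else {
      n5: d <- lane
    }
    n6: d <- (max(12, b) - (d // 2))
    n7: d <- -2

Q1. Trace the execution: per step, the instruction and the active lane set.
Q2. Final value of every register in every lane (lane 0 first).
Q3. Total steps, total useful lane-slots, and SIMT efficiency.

step 0: eval ((b // 2) <= (8 // 3))  {0,1,2,3,4,5,6,7}
step 1: b <- b                       {0,1,2,3,4,5}
step 2: b <- ((-9 - d) - lane)       {0,1,2,3,4,5}
step 3: d <- (10 - (d // 3))         {0,1,2,3,4,5}
step 4: d <- lane                    {6,7}
step 5: d <- (max(12, b) - (d // 2)) {0,1,2,3,4,5,6,7}
step 6: d <- -2                      {0,1,2,3,4,5,6,7}

Answer: 7 steps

d: -2,-2,-2,-2,-2,-2,-2,-2
b: -12,-13,-14,-15,-16,-17,6,7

steps = 7; useful = 44; efficiency = 44/56 = 11/14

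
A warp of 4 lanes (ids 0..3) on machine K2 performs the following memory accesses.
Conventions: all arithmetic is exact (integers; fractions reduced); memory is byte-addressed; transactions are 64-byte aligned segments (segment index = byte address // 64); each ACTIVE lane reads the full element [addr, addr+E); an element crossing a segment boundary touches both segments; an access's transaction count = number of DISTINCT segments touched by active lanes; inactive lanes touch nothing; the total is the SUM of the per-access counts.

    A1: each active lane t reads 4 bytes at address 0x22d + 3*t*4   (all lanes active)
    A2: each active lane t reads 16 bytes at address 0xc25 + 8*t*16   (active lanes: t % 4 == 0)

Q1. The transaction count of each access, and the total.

A1: 2 transactions
A2: 1 transaction

Answer: 2,1; total 3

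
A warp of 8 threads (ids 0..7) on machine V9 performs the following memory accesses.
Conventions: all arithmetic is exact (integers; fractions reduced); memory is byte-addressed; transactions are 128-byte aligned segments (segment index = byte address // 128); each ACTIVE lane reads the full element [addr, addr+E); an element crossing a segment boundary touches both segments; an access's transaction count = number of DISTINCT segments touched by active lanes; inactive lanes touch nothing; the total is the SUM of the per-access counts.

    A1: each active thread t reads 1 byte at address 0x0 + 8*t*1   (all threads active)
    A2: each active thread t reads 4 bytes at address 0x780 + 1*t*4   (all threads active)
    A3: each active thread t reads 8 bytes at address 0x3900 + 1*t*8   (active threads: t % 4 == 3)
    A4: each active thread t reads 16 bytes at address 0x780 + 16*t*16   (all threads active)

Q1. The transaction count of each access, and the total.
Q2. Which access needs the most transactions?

A1: 1 transaction
A2: 1 transaction
A3: 1 transaction
A4: 8 transactions

Answer: 1,1,1,8; total 11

Answer: A4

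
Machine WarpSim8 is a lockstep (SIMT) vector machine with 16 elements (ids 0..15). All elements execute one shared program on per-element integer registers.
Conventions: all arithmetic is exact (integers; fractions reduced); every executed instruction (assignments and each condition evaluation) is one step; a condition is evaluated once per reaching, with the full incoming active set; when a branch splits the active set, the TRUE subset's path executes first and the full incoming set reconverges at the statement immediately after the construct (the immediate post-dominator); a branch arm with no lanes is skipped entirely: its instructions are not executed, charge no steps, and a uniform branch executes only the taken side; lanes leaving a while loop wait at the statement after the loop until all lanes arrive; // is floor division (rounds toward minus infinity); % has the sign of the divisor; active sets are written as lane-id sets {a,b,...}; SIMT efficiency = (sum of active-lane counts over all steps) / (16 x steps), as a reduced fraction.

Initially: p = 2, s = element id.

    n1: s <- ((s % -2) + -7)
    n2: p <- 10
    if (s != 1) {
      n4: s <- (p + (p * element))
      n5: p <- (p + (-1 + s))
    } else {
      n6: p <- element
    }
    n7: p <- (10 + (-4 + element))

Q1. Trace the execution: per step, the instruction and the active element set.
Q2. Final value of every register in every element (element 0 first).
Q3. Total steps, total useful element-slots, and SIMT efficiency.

step 0: s <- ((s % -2) + -7)         {0,1,2,3,4,5,6,7,8,9,10,11,12,13,14,15}
step 1: p <- 10                      {0,1,2,3,4,5,6,7,8,9,10,11,12,13,14,15}
step 2: eval (s != 1)                {0,1,2,3,4,5,6,7,8,9,10,11,12,13,14,15}
step 3: s <- (p + (p * element))     {0,1,2,3,4,5,6,7,8,9,10,11,12,13,14,15}
step 4: p <- (p + (-1 + s))          {0,1,2,3,4,5,6,7,8,9,10,11,12,13,14,15}
step 5: p <- (10 + (-4 + element))   {0,1,2,3,4,5,6,7,8,9,10,11,12,13,14,15}

Answer: 6 steps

p: 6,7,8,9,10,11,12,13,14,15,16,17,18,19,20,21
s: 10,20,30,40,50,60,70,80,90,100,110,120,130,140,150,160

steps = 6; useful = 96; efficiency = 96/96 = 1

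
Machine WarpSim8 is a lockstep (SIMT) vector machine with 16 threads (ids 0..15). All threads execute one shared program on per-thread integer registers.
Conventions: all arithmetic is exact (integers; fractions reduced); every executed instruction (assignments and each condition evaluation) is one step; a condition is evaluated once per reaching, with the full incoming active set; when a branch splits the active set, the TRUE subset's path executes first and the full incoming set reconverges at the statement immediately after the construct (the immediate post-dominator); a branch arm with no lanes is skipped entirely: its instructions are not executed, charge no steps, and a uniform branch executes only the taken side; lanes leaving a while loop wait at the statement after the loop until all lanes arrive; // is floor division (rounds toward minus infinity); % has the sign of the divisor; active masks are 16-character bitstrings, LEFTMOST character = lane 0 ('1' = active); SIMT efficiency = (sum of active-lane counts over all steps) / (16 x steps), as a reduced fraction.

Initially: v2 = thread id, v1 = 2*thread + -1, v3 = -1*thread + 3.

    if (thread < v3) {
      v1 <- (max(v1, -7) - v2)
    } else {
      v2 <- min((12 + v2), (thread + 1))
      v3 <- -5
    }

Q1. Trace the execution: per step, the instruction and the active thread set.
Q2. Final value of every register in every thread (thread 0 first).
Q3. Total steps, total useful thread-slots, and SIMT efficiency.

step 0: eval (thread < v3)           1111111111111111
step 1: v1 <- (max(v1, -7) - v2)     1100000000000000
step 2: v2 <- min((12 + v2), (thread + 1)) 0011111111111111
step 3: v3 <- -5                     0011111111111111

Answer: 4 steps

v2: 0,1,3,4,5,6,7,8,9,10,11,12,13,14,15,16
v1: -1,0,3,5,7,9,11,13,15,17,19,21,23,25,27,29
v3: 3,2,-5,-5,-5,-5,-5,-5,-5,-5,-5,-5,-5,-5,-5,-5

steps = 4; useful = 46; efficiency = 46/64 = 23/32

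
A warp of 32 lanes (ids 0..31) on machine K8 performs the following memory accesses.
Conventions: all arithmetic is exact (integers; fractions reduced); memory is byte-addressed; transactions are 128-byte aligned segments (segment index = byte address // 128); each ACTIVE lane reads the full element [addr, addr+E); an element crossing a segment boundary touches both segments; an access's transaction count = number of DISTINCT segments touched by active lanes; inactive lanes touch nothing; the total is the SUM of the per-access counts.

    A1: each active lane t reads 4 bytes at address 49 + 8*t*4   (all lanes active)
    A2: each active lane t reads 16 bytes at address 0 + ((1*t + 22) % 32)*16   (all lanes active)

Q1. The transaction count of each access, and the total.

A1: 9 transactions
A2: 4 transactions

Answer: 9,4; total 13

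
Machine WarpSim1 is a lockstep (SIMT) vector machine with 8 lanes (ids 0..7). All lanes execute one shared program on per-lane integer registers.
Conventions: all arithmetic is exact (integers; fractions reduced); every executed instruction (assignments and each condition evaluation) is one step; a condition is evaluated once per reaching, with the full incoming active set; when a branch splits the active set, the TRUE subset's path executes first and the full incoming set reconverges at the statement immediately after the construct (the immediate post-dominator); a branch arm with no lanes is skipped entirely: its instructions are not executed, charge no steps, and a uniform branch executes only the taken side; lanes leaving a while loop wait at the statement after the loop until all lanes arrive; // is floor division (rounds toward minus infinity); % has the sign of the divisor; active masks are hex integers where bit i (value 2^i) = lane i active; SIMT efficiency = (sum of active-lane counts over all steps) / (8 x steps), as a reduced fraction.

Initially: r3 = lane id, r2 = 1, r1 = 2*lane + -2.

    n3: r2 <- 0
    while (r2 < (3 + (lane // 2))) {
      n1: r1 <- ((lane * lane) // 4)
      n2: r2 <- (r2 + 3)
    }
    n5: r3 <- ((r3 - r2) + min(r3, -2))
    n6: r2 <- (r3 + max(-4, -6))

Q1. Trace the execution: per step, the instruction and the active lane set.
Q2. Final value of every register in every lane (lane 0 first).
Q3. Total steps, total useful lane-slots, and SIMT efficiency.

step 0: r2 <- 0                      0xff
step 1: eval (r2 < (3 + (lane // 2))) 0xff
step 2: r1 <- ((lane * lane) // 4)   0xff
step 3: r2 <- (r2 + 3)               0xff
step 4: eval (r2 < (3 + (lane // 2))) 0xff
step 5: r1 <- ((lane * lane) // 4)   0xfc
step 6: r2 <- (r2 + 3)               0xfc
step 7: eval (r2 < (3 + (lane // 2))) 0xfc
step 8: r3 <- ((r3 - r2) + min(r3, -2)) 0xff
step 9: r2 <- (r3 + max(-4, -6))     0xff

Answer: 10 steps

r3: -5,-4,-6,-5,-4,-3,-2,-1
r2: -9,-8,-10,-9,-8,-7,-6,-5
r1: 0,0,1,2,4,6,9,12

steps = 10; useful = 74; efficiency = 74/80 = 37/40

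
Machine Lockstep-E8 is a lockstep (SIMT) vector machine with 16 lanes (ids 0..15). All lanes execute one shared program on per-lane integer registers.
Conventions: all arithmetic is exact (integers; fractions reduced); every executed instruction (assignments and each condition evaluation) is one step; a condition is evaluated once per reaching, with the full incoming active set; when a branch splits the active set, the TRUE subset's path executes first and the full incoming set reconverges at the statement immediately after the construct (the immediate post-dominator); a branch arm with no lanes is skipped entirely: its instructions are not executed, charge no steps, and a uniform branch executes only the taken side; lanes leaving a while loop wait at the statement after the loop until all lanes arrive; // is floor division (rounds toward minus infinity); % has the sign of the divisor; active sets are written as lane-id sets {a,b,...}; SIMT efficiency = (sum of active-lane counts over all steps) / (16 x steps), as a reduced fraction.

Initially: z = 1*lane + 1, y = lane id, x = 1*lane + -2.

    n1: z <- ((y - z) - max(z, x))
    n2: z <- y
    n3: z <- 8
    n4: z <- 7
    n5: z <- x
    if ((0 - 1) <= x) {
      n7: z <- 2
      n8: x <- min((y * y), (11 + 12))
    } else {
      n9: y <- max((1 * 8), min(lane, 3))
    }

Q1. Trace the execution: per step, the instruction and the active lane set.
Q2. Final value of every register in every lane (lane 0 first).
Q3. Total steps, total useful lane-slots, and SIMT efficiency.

step 0: z <- ((y - z) - max(z, x))   {0,1,2,3,4,5,6,7,8,9,10,11,12,13,14,15}
step 1: z <- y                       {0,1,2,3,4,5,6,7,8,9,10,11,12,13,14,15}
step 2: z <- 8                       {0,1,2,3,4,5,6,7,8,9,10,11,12,13,14,15}
step 3: z <- 7                       {0,1,2,3,4,5,6,7,8,9,10,11,12,13,14,15}
step 4: z <- x                       {0,1,2,3,4,5,6,7,8,9,10,11,12,13,14,15}
step 5: eval ((0 - 1) <= x)          {0,1,2,3,4,5,6,7,8,9,10,11,12,13,14,15}
step 6: z <- 2                       {1,2,3,4,5,6,7,8,9,10,11,12,13,14,15}
step 7: x <- min((y * y), (11 + 12)) {1,2,3,4,5,6,7,8,9,10,11,12,13,14,15}
step 8: y <- max((1 * 8), min(lane, 3)) {0}

Answer: 9 steps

z: -2,2,2,2,2,2,2,2,2,2,2,2,2,2,2,2
y: 8,1,2,3,4,5,6,7,8,9,10,11,12,13,14,15
x: -2,1,4,9,16,23,23,23,23,23,23,23,23,23,23,23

steps = 9; useful = 127; efficiency = 127/144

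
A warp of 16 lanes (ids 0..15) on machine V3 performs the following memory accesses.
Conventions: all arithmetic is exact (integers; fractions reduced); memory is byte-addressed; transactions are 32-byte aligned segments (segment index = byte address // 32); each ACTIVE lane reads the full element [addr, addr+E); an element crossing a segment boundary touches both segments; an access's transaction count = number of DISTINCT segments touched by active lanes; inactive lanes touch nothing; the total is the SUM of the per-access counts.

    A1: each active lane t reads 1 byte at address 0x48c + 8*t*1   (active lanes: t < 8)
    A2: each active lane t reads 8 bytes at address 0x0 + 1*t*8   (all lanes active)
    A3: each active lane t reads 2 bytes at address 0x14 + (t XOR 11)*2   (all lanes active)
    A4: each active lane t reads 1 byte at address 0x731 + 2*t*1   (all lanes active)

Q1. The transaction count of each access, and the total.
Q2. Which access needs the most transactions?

A1: 3 transactions
A2: 4 transactions
A3: 2 transactions
A4: 2 transactions

Answer: 3,4,2,2; total 11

Answer: A2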